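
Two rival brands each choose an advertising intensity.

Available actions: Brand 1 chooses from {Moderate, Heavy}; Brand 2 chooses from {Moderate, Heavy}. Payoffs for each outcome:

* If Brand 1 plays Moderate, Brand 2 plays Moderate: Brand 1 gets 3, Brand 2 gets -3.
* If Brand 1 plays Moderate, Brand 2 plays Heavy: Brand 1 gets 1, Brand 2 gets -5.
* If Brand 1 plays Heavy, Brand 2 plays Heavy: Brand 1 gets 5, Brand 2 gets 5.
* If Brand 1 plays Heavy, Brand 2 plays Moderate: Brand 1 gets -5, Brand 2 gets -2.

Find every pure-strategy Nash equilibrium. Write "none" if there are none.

Pure-strategy Nash equilibria: (Moderate, Moderate) and (Heavy, Heavy)

Brand 1 against Moderate: payoffs 3, -5 → best response Moderate.
Brand 1 against Heavy: payoffs 1, 5 → best response Heavy.
Brand 2 against Moderate: payoffs -3, -5 → best response Moderate.
Brand 2 against Heavy: payoffs -2, 5 → best response Heavy.
Mutual best responses: (Moderate, Moderate); (Heavy, Heavy).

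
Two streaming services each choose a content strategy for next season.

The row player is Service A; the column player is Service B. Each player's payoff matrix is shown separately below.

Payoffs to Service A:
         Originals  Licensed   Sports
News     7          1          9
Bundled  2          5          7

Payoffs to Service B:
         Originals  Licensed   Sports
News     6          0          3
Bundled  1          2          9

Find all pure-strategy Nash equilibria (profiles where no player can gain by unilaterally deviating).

The unique pure-strategy Nash equilibrium is (News, Originals).

Service A against Originals: payoffs 7, 2 → best response News.
Service A against Licensed: payoffs 1, 5 → best response Bundled.
Service A against Sports: payoffs 9, 7 → best response News.
Service B against News: payoffs 6, 0, 3 → best response Originals.
Service B against Bundled: payoffs 1, 2, 9 → best response Sports.
Mutual best responses: (News, Originals).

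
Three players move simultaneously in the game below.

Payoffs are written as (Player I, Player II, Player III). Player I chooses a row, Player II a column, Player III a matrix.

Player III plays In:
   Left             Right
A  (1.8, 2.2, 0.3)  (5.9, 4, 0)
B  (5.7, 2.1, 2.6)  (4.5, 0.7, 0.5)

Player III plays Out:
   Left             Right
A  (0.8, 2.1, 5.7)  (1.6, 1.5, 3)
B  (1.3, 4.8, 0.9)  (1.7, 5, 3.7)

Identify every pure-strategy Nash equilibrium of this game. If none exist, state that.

(B, Left, In), (B, Right, Out)

Check each profile: it is a Nash equilibrium iff no player can strictly gain by switching unilaterally.
(A, Left, In): Player I can switch to B (1.8 → 5.7). Not NE.
(A, Left, Out): Player I can switch to B (0.8 → 1.3). Not NE.
(A, Right, In): Player III can switch to Out (0 → 3). Not NE.
(A, Right, Out): Player I can switch to B (1.6 → 1.7). Not NE.
(B, Left, In): Player I gets 5.7, best alternative 1.8; Player II gets 2.1, best alternative 0.7; Player III gets 2.6, best alternative 0.9. No profitable deviation — NE.
(B, Left, Out): Player II can switch to Right (4.8 → 5). Not NE.
(B, Right, In): Player I can switch to A (4.5 → 5.9). Not NE.
(B, Right, Out): Player I gets 1.7, best alternative 1.6; Player II gets 5, best alternative 4.8; Player III gets 3.7, best alternative 0.5. No profitable deviation — NE.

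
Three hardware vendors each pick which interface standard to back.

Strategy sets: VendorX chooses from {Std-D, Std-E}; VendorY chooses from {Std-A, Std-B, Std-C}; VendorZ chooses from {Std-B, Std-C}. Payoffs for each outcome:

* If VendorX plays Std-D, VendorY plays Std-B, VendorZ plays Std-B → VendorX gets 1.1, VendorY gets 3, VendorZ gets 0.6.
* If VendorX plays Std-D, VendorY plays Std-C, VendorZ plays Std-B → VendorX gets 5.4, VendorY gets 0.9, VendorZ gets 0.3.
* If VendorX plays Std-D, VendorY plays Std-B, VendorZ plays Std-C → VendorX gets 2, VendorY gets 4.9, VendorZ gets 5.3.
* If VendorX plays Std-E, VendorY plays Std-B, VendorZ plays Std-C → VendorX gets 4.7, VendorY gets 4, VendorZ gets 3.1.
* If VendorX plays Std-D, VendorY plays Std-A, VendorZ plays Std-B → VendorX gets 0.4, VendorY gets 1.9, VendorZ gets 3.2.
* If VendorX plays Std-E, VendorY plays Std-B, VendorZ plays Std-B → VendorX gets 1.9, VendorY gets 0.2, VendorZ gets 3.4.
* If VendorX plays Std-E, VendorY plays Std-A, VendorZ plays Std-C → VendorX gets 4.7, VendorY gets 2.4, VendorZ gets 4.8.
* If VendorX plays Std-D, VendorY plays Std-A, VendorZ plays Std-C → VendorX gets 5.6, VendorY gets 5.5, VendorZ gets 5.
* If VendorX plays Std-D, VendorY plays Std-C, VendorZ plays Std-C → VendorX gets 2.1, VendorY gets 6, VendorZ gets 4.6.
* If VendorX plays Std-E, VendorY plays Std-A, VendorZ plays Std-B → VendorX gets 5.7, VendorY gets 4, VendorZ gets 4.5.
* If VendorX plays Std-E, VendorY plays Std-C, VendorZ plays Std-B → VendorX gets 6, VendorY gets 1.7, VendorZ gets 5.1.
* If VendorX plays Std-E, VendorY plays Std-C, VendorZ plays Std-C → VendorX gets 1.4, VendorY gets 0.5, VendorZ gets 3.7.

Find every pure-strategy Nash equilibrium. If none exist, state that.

Mark each player's best response to every combination of opponents' strategies; a profile where every player is best-responding is a pure Nash equilibrium.
VendorX against (Std-A, Std-B): payoffs 0.4, 5.7 → best response Std-E.
VendorX against (Std-A, Std-C): payoffs 5.6, 4.7 → best response Std-D.
VendorX against (Std-B, Std-B): payoffs 1.1, 1.9 → best response Std-E.
VendorX against (Std-B, Std-C): payoffs 2, 4.7 → best response Std-E.
VendorX against (Std-C, Std-B): payoffs 5.4, 6 → best response Std-E.
VendorX against (Std-C, Std-C): payoffs 2.1, 1.4 → best response Std-D.
VendorY against (Std-D, Std-B): payoffs 1.9, 3, 0.9 → best response Std-B.
VendorY against (Std-D, Std-C): payoffs 5.5, 4.9, 6 → best response Std-C.
VendorY against (Std-E, Std-B): payoffs 4, 0.2, 1.7 → best response Std-A.
VendorY against (Std-E, Std-C): payoffs 2.4, 4, 0.5 → best response Std-B.
VendorZ against (Std-D, Std-A): payoffs 3.2, 5 → best response Std-C.
VendorZ against (Std-D, Std-B): payoffs 0.6, 5.3 → best response Std-C.
VendorZ against (Std-D, Std-C): payoffs 0.3, 4.6 → best response Std-C.
VendorZ against (Std-E, Std-A): payoffs 4.5, 4.8 → best response Std-C.
VendorZ against (Std-E, Std-B): payoffs 3.4, 3.1 → best response Std-B.
VendorZ against (Std-E, Std-C): payoffs 5.1, 3.7 → best response Std-B.
Mutual best responses: (Std-D, Std-C, Std-C).

The unique pure-strategy Nash equilibrium is (Std-D, Std-C, Std-C).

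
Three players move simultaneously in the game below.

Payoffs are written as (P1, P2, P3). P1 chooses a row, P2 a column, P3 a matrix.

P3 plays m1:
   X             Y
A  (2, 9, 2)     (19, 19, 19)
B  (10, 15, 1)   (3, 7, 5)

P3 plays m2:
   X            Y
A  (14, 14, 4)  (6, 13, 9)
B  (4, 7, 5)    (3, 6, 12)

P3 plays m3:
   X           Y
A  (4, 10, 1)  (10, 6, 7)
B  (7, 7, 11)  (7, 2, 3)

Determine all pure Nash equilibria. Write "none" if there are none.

(A, X, m1): P1 can switch to B (2 → 10). Not NE.
(A, X, m2): P1 gets 14, best alternative 4; P2 gets 14, best alternative 13; P3 gets 4, best alternative 2. No profitable deviation — NE.
(A, X, m3): P1 can switch to B (4 → 7). Not NE.
(A, Y, m1): P1 gets 19, best alternative 3; P2 gets 19, best alternative 9; P3 gets 19, best alternative 9. No profitable deviation — NE.
(A, Y, m2): P2 can switch to X (13 → 14). Not NE.
(A, Y, m3): P2 can switch to X (6 → 10). Not NE.
(B, X, m1): P3 can switch to m2 (1 → 5). Not NE.
(B, X, m2): P1 can switch to A (4 → 14). Not NE.
(B, X, m3): P1 gets 7, best alternative 4; P2 gets 7, best alternative 2; P3 gets 11, best alternative 5. No profitable deviation — NE.
(B, Y, m1): P1 can switch to A (3 → 19). Not NE.
(B, Y, m2): P1 can switch to A (3 → 6). Not NE.
(B, Y, m3): P1 can switch to A (7 → 10). Not NE.

Pure-strategy Nash equilibria: (A, X, m2), (A, Y, m1), (B, X, m3)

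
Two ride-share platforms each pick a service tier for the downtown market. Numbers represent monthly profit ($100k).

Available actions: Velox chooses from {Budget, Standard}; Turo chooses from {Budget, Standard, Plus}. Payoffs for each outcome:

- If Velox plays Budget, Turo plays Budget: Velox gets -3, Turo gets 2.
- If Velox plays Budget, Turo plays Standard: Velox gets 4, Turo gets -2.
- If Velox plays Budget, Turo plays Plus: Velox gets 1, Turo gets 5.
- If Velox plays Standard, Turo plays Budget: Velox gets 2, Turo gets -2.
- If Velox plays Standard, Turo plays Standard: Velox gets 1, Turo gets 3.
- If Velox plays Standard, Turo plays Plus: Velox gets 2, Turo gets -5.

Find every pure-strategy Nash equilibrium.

Velox against Budget: payoffs -3, 2 → best response Standard.
Velox against Standard: payoffs 4, 1 → best response Budget.
Velox against Plus: payoffs 1, 2 → best response Standard.
Turo against Budget: payoffs 2, -2, 5 → best response Plus.
Turo against Standard: payoffs -2, 3, -5 → best response Standard.
No profile is a mutual best response for all players.

This game has no pure Nash equilibrium.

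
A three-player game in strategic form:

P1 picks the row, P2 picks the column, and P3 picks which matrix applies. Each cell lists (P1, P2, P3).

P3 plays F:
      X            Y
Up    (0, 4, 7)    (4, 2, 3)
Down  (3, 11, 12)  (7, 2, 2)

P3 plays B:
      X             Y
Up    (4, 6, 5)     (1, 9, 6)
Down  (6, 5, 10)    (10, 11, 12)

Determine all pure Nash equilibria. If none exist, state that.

The pure Nash equilibria are (Down, X, F); (Down, Y, B).

Mark each player's best response to every combination of opponents' strategies; a profile where every player is best-responding is a pure Nash equilibrium.
P1 against (X, F): payoffs 0, 3 → best response Down.
P1 against (X, B): payoffs 4, 6 → best response Down.
P1 against (Y, F): payoffs 4, 7 → best response Down.
P1 against (Y, B): payoffs 1, 10 → best response Down.
P2 against (Up, F): payoffs 4, 2 → best response X.
P2 against (Up, B): payoffs 6, 9 → best response Y.
P2 against (Down, F): payoffs 11, 2 → best response X.
P2 against (Down, B): payoffs 5, 11 → best response Y.
P3 against (Up, X): payoffs 7, 5 → best response F.
P3 against (Up, Y): payoffs 3, 6 → best response B.
P3 against (Down, X): payoffs 12, 10 → best response F.
P3 against (Down, Y): payoffs 2, 12 → best response B.
Mutual best responses: (Down, X, F); (Down, Y, B).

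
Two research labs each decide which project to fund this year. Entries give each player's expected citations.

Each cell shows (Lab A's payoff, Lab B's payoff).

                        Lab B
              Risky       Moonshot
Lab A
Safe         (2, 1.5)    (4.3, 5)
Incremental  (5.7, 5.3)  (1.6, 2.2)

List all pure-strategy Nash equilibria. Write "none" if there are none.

Pure-strategy Nash equilibria: (Safe, Moonshot); (Incremental, Risky)

For each strategy profile, look for a profitable unilateral deviation.
(Safe, Risky): Lab A can switch to Incremental (2 → 5.7). Not NE.
(Safe, Moonshot): Lab A gets 4.3, best alternative 1.6; Lab B gets 5, best alternative 1.5. No profitable deviation — NE.
(Incremental, Risky): Lab A gets 5.7, best alternative 2; Lab B gets 5.3, best alternative 2.2. No profitable deviation — NE.
(Incremental, Moonshot): Lab A can switch to Safe (1.6 → 4.3). Not NE.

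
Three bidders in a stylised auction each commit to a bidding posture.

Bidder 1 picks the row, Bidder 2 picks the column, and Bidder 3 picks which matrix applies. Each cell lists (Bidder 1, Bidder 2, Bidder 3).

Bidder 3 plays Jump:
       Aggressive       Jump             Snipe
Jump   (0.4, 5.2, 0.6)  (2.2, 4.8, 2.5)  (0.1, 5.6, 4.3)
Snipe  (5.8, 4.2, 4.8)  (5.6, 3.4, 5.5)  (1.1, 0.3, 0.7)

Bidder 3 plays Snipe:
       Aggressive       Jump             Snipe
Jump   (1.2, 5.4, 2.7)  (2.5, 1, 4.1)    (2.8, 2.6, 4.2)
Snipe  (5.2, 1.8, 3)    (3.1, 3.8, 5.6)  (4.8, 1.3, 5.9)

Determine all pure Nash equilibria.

(Jump, Aggressive, Jump): Bidder 1 can switch to Snipe (0.4 → 5.8). Not NE.
(Jump, Aggressive, Snipe): Bidder 1 can switch to Snipe (1.2 → 5.2). Not NE.
(Jump, Jump, Jump): Bidder 1 can switch to Snipe (2.2 → 5.6). Not NE.
(Jump, Jump, Snipe): Bidder 1 can switch to Snipe (2.5 → 3.1). Not NE.
(Jump, Snipe, Jump): Bidder 1 can switch to Snipe (0.1 → 1.1). Not NE.
(Jump, Snipe, Snipe): Bidder 1 can switch to Snipe (2.8 → 4.8). Not NE.
(Snipe, Aggressive, Jump): Bidder 1 gets 5.8, best alternative 0.4; Bidder 2 gets 4.2, best alternative 3.4; Bidder 3 gets 4.8, best alternative 3. No profitable deviation — NE.
(Snipe, Aggressive, Snipe): Bidder 2 can switch to Jump (1.8 → 3.8). Not NE.
(Snipe, Jump, Jump): Bidder 2 can switch to Aggressive (3.4 → 4.2). Not NE.
(Snipe, Jump, Snipe): Bidder 1 gets 3.1, best alternative 2.5; Bidder 2 gets 3.8, best alternative 1.8; Bidder 3 gets 5.6, best alternative 5.5. No profitable deviation — NE.
(Snipe, Snipe, Jump): Bidder 2 can switch to Aggressive (0.3 → 4.2). Not NE.
(Snipe, Snipe, Snipe): Bidder 2 can switch to Aggressive (1.3 → 1.8). Not NE.

Pure-strategy Nash equilibria: (Snipe, Aggressive, Jump) and (Snipe, Jump, Snipe)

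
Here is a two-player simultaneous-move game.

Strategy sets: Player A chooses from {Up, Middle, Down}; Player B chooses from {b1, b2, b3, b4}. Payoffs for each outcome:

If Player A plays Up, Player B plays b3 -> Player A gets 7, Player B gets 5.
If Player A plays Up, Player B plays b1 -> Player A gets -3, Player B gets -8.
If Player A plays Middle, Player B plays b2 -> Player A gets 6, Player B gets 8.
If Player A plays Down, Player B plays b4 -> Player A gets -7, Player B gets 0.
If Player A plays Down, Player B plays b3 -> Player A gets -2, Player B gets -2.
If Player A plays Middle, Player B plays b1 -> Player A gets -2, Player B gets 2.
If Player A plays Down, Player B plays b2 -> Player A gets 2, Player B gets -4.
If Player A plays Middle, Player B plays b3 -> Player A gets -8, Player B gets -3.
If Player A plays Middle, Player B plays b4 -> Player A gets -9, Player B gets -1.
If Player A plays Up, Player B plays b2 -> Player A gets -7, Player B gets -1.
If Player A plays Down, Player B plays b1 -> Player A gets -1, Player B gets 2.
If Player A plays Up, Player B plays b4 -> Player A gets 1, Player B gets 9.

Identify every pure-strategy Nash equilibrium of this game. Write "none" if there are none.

Player A against b1: payoffs -3, -2, -1 → best response Down.
Player A against b2: payoffs -7, 6, 2 → best response Middle.
Player A against b3: payoffs 7, -8, -2 → best response Up.
Player A against b4: payoffs 1, -9, -7 → best response Up.
Player B against Up: payoffs -8, -1, 5, 9 → best response b4.
Player B against Middle: payoffs 2, 8, -3, -1 → best response b2.
Player B against Down: payoffs 2, -4, -2, 0 → best response b1.
Mutual best responses: (Up, b4); (Middle, b2); (Down, b1).

(Up, b4) and (Middle, b2) and (Down, b1)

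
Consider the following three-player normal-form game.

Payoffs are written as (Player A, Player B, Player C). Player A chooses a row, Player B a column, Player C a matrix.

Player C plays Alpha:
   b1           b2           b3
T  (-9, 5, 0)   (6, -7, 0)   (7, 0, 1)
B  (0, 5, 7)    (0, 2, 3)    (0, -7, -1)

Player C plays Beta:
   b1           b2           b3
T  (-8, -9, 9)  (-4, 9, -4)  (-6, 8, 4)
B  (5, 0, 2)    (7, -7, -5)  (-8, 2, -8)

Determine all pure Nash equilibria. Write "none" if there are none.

Player A against (b1, Alpha): payoffs -9, 0 → best response B.
Player A against (b1, Beta): payoffs -8, 5 → best response B.
Player A against (b2, Alpha): payoffs 6, 0 → best response T.
Player A against (b2, Beta): payoffs -4, 7 → best response B.
Player A against (b3, Alpha): payoffs 7, 0 → best response T.
Player A against (b3, Beta): payoffs -6, -8 → best response T.
Player B against (T, Alpha): payoffs 5, -7, 0 → best response b1.
Player B against (T, Beta): payoffs -9, 9, 8 → best response b2.
Player B against (B, Alpha): payoffs 5, 2, -7 → best response b1.
Player B against (B, Beta): payoffs 0, -7, 2 → best response b3.
Player C against (T, b1): payoffs 0, 9 → best response Beta.
Player C against (T, b2): payoffs 0, -4 → best response Alpha.
Player C against (T, b3): payoffs 1, 4 → best response Beta.
Player C against (B, b1): payoffs 7, 2 → best response Alpha.
Player C against (B, b2): payoffs 3, -5 → best response Alpha.
Player C against (B, b3): payoffs -1, -8 → best response Alpha.
Mutual best responses: (B, b1, Alpha).

Pure NE: (B, b1, Alpha)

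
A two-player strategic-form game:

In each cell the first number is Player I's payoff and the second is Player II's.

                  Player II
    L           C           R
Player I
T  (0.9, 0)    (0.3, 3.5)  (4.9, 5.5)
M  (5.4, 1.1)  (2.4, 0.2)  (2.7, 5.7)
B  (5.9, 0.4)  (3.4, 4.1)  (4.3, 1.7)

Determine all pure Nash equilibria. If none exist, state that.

Player I against L: payoffs 0.9, 5.4, 5.9 → best response B.
Player I against C: payoffs 0.3, 2.4, 3.4 → best response B.
Player I against R: payoffs 4.9, 2.7, 4.3 → best response T.
Player II against T: payoffs 0, 3.5, 5.5 → best response R.
Player II against M: payoffs 1.1, 0.2, 5.7 → best response R.
Player II against B: payoffs 0.4, 4.1, 1.7 → best response C.
Mutual best responses: (T, R); (B, C).

The pure Nash equilibria are (T, R), (B, C).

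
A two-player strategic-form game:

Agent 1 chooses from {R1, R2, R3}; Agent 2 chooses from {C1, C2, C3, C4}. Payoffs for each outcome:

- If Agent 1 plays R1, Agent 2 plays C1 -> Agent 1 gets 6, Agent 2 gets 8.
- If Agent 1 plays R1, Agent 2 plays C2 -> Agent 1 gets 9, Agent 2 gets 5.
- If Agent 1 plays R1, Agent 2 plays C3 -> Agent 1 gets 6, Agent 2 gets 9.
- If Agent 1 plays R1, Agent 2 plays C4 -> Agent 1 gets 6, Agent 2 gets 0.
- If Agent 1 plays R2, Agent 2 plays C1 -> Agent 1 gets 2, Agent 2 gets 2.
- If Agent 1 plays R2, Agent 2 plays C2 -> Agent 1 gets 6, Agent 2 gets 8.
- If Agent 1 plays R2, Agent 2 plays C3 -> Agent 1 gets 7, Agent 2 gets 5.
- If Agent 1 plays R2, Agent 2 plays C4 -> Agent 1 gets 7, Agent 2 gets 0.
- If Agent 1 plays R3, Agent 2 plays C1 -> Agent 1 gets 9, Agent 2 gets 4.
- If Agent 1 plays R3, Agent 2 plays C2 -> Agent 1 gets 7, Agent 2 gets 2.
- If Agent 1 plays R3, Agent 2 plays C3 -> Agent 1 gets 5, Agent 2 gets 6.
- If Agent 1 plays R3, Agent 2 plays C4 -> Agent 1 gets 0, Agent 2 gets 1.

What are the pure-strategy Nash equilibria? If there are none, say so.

none

Agent 1 against C1: payoffs 6, 2, 9 → best response R3.
Agent 1 against C2: payoffs 9, 6, 7 → best response R1.
Agent 1 against C3: payoffs 6, 7, 5 → best response R2.
Agent 1 against C4: payoffs 6, 7, 0 → best response R2.
Agent 2 against R1: payoffs 8, 5, 9, 0 → best response C3.
Agent 2 against R2: payoffs 2, 8, 5, 0 → best response C2.
Agent 2 against R3: payoffs 4, 2, 6, 1 → best response C3.
No profile is a mutual best response for all players.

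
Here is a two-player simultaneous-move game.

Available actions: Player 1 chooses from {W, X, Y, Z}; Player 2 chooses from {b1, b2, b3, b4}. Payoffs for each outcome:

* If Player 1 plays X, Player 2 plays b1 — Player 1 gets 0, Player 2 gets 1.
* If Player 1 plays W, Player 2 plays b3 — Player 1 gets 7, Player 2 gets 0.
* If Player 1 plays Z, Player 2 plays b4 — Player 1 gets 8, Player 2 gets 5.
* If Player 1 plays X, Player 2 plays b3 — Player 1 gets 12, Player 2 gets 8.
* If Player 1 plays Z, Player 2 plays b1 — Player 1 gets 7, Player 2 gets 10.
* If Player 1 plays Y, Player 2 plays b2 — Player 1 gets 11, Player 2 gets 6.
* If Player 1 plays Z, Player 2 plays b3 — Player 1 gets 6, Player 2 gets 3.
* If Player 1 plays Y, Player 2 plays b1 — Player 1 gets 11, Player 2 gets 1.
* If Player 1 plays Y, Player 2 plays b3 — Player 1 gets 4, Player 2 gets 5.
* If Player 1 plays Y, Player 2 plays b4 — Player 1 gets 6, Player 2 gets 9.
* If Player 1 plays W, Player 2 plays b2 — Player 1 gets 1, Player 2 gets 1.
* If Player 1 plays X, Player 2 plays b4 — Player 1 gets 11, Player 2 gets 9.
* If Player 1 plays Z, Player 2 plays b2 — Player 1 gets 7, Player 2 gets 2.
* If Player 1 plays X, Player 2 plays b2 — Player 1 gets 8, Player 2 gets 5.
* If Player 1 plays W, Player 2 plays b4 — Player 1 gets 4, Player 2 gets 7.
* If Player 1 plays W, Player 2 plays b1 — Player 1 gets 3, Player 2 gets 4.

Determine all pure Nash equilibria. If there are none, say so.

The unique pure-strategy Nash equilibrium is (X, b4).

Player 1 against b1: payoffs 3, 0, 11, 7 → best response Y.
Player 1 against b2: payoffs 1, 8, 11, 7 → best response Y.
Player 1 against b3: payoffs 7, 12, 4, 6 → best response X.
Player 1 against b4: payoffs 4, 11, 6, 8 → best response X.
Player 2 against W: payoffs 4, 1, 0, 7 → best response b4.
Player 2 against X: payoffs 1, 5, 8, 9 → best response b4.
Player 2 against Y: payoffs 1, 6, 5, 9 → best response b4.
Player 2 against Z: payoffs 10, 2, 3, 5 → best response b1.
Mutual best responses: (X, b4).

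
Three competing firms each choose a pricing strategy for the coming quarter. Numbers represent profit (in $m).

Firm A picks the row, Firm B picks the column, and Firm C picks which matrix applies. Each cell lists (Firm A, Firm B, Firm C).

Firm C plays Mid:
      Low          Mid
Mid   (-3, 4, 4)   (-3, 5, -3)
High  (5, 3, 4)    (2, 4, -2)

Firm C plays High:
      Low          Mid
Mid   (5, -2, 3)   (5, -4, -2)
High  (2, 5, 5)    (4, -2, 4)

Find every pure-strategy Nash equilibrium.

For each strategy profile, look for a profitable unilateral deviation.
(Mid, Low, Mid): Firm A can switch to High (-3 → 5). Not NE.
(Mid, Low, High): Firm C can switch to Mid (3 → 4). Not NE.
(Mid, Mid, Mid): Firm A can switch to High (-3 → 2). Not NE.
(Mid, Mid, High): Firm B can switch to Low (-4 → -2). Not NE.
(High, Low, Mid): Firm B can switch to Mid (3 → 4). Not NE.
(High, Low, High): Firm A can switch to Mid (2 → 5). Not NE.
(The remaining 2 profiles each have a profitable deviation by the same check.)

none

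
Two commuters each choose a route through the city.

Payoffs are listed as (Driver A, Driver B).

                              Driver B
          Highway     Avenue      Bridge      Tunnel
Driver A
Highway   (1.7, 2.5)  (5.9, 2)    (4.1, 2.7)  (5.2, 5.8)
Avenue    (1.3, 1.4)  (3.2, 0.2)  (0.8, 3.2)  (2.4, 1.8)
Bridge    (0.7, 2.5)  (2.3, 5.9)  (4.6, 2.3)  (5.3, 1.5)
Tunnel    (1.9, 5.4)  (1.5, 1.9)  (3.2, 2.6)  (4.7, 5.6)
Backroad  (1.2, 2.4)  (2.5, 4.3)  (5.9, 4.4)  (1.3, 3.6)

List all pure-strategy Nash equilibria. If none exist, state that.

(Highway, Highway): Driver A can switch to Tunnel (1.7 → 1.9). Not NE.
(Highway, Avenue): Driver B can switch to Highway (2 → 2.5). Not NE.
(Highway, Bridge): Driver A can switch to Bridge (4.1 → 4.6). Not NE.
(Highway, Tunnel): Driver A can switch to Bridge (5.2 → 5.3). Not NE.
(Avenue, Highway): Driver A can switch to Highway (1.3 → 1.7). Not NE.
(Avenue, Avenue): Driver A can switch to Highway (3.2 → 5.9). Not NE.
(Backroad, Bridge): Driver A gets 5.9, best alternative 4.6; Driver B gets 4.4, best alternative 4.3. No profitable deviation — NE.
(The remaining 13 profiles each have a profitable deviation by the same check.)

The unique pure-strategy Nash equilibrium is (Backroad, Bridge).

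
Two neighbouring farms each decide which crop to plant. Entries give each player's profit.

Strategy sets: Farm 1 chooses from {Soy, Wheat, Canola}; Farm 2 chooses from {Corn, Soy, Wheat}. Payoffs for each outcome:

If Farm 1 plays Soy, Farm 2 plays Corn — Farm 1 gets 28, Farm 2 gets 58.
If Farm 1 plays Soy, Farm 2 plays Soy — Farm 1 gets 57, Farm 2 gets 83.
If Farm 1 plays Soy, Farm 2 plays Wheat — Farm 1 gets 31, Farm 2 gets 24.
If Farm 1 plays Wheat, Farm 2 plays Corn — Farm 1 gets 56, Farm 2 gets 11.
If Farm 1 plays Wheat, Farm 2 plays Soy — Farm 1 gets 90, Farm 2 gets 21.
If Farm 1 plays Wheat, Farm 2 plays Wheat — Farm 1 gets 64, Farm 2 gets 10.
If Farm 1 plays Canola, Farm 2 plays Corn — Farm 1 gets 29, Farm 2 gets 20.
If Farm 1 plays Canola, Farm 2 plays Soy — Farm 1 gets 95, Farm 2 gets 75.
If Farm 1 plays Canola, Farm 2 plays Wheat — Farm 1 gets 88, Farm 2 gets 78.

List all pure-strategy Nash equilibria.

For each player, find the best response to each opponent profile; mutual best responses are the pure NE.
Farm 1 against Corn: payoffs 28, 56, 29 → best response Wheat.
Farm 1 against Soy: payoffs 57, 90, 95 → best response Canola.
Farm 1 against Wheat: payoffs 31, 64, 88 → best response Canola.
Farm 2 against Soy: payoffs 58, 83, 24 → best response Soy.
Farm 2 against Wheat: payoffs 11, 21, 10 → best response Soy.
Farm 2 against Canola: payoffs 20, 75, 78 → best response Wheat.
Mutual best responses: (Canola, Wheat).

Pure NE: (Canola, Wheat)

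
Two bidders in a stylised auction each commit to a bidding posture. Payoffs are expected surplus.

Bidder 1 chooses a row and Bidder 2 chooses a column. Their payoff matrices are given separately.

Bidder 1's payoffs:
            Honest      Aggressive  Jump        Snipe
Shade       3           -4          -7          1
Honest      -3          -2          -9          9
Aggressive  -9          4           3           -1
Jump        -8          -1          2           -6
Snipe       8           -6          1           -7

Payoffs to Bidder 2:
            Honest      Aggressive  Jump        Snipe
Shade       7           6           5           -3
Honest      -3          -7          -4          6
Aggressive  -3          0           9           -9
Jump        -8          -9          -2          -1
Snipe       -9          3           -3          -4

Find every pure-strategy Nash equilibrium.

The pure Nash equilibria are (Honest, Snipe), (Aggressive, Jump).

Bidder 1 against Honest: payoffs 3, -3, -9, -8, 8 → best response Snipe.
Bidder 1 against Aggressive: payoffs -4, -2, 4, -1, -6 → best response Aggressive.
Bidder 1 against Jump: payoffs -7, -9, 3, 2, 1 → best response Aggressive.
Bidder 1 against Snipe: payoffs 1, 9, -1, -6, -7 → best response Honest.
Bidder 2 against Shade: payoffs 7, 6, 5, -3 → best response Honest.
Bidder 2 against Honest: payoffs -3, -7, -4, 6 → best response Snipe.
Bidder 2 against Aggressive: payoffs -3, 0, 9, -9 → best response Jump.
Bidder 2 against Jump: payoffs -8, -9, -2, -1 → best response Snipe.
Bidder 2 against Snipe: payoffs -9, 3, -3, -4 → best response Aggressive.
Mutual best responses: (Honest, Snipe); (Aggressive, Jump).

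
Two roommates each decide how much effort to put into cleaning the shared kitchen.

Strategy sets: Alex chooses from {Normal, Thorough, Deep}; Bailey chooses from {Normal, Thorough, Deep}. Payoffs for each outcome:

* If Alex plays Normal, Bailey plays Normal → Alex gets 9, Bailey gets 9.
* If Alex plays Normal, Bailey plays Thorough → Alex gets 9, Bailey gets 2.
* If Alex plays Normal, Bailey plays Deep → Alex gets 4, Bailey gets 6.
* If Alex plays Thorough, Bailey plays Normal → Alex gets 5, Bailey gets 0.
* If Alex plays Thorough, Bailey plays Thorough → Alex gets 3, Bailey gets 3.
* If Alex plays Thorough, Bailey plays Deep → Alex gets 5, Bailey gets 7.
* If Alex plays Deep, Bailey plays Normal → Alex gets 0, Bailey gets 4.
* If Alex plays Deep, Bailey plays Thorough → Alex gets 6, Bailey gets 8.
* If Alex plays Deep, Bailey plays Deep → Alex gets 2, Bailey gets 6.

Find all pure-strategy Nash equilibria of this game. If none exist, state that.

Alex against Normal: payoffs 9, 5, 0 → best response Normal.
Alex against Thorough: payoffs 9, 3, 6 → best response Normal.
Alex against Deep: payoffs 4, 5, 2 → best response Thorough.
Bailey against Normal: payoffs 9, 2, 6 → best response Normal.
Bailey against Thorough: payoffs 0, 3, 7 → best response Deep.
Bailey against Deep: payoffs 4, 8, 6 → best response Thorough.
Mutual best responses: (Normal, Normal); (Thorough, Deep).

The pure Nash equilibria are (Normal, Normal), (Thorough, Deep).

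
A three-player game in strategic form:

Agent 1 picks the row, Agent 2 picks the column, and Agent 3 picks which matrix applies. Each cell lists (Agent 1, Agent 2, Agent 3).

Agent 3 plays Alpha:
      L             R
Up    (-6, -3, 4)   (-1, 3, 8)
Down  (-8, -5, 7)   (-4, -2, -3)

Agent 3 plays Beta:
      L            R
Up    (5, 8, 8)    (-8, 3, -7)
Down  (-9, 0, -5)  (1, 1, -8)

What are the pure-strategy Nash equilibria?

Agent 1 against (L, Alpha): payoffs -6, -8 → best response Up.
Agent 1 against (L, Beta): payoffs 5, -9 → best response Up.
Agent 1 against (R, Alpha): payoffs -1, -4 → best response Up.
Agent 1 against (R, Beta): payoffs -8, 1 → best response Down.
Agent 2 against (Up, Alpha): payoffs -3, 3 → best response R.
Agent 2 against (Up, Beta): payoffs 8, 3 → best response L.
Agent 2 against (Down, Alpha): payoffs -5, -2 → best response R.
Agent 2 against (Down, Beta): payoffs 0, 1 → best response R.
Agent 3 against (Up, L): payoffs 4, 8 → best response Beta.
Agent 3 against (Up, R): payoffs 8, -7 → best response Alpha.
Agent 3 against (Down, L): payoffs 7, -5 → best response Alpha.
Agent 3 against (Down, R): payoffs -3, -8 → best response Alpha.
Mutual best responses: (Up, L, Beta); (Up, R, Alpha).

Pure-strategy Nash equilibria: (Up, L, Beta) and (Up, R, Alpha)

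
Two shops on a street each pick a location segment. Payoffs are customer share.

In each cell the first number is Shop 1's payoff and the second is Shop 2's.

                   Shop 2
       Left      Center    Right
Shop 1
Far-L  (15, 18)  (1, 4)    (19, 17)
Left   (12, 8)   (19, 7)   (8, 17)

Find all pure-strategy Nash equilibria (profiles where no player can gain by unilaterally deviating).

(Far-L, Left)

Shop 1 against Left: payoffs 15, 12 → best response Far-L.
Shop 1 against Center: payoffs 1, 19 → best response Left.
Shop 1 against Right: payoffs 19, 8 → best response Far-L.
Shop 2 against Far-L: payoffs 18, 4, 17 → best response Left.
Shop 2 against Left: payoffs 8, 7, 17 → best response Right.
Mutual best responses: (Far-L, Left).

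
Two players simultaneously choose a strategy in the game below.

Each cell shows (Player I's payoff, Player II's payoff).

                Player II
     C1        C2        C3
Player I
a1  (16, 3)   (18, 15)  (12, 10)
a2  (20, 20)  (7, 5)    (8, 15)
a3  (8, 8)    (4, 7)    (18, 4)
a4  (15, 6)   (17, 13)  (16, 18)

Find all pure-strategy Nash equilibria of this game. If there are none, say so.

The pure Nash equilibria are (a1, C2); (a2, C1).

Player I against C1: payoffs 16, 20, 8, 15 → best response a2.
Player I against C2: payoffs 18, 7, 4, 17 → best response a1.
Player I against C3: payoffs 12, 8, 18, 16 → best response a3.
Player II against a1: payoffs 3, 15, 10 → best response C2.
Player II against a2: payoffs 20, 5, 15 → best response C1.
Player II against a3: payoffs 8, 7, 4 → best response C1.
Player II against a4: payoffs 6, 13, 18 → best response C3.
Mutual best responses: (a1, C2); (a2, C1).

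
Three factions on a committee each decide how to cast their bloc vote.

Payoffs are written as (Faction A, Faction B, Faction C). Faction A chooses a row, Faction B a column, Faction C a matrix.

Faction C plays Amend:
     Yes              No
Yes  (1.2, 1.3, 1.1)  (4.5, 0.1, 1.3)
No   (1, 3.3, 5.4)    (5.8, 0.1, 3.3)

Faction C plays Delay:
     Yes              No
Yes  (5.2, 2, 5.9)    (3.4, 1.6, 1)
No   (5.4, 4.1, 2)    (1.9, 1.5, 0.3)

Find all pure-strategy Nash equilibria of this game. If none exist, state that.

There is no pure-strategy Nash equilibrium.

For each player, find the best response to each opponent profile; mutual best responses are the pure NE.
Faction A against (Yes, Amend): payoffs 1.2, 1 → best response Yes.
Faction A against (Yes, Delay): payoffs 5.2, 5.4 → best response No.
Faction A against (No, Amend): payoffs 4.5, 5.8 → best response No.
Faction A against (No, Delay): payoffs 3.4, 1.9 → best response Yes.
Faction B against (Yes, Amend): payoffs 1.3, 0.1 → best response Yes.
Faction B against (Yes, Delay): payoffs 2, 1.6 → best response Yes.
Faction B against (No, Amend): payoffs 3.3, 0.1 → best response Yes.
Faction B against (No, Delay): payoffs 4.1, 1.5 → best response Yes.
Faction C against (Yes, Yes): payoffs 1.1, 5.9 → best response Delay.
Faction C against (Yes, No): payoffs 1.3, 1 → best response Amend.
Faction C against (No, Yes): payoffs 5.4, 2 → best response Amend.
Faction C against (No, No): payoffs 3.3, 0.3 → best response Amend.
No profile is a mutual best response for all players.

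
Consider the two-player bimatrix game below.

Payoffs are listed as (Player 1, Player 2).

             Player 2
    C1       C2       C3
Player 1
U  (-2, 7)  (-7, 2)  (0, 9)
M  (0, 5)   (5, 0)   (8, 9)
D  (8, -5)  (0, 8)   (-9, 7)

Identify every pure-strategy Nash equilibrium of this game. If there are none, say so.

Pure NE: (M, C3)

Player 1 against C1: payoffs -2, 0, 8 → best response D.
Player 1 against C2: payoffs -7, 5, 0 → best response M.
Player 1 against C3: payoffs 0, 8, -9 → best response M.
Player 2 against U: payoffs 7, 2, 9 → best response C3.
Player 2 against M: payoffs 5, 0, 9 → best response C3.
Player 2 against D: payoffs -5, 8, 7 → best response C2.
Mutual best responses: (M, C3).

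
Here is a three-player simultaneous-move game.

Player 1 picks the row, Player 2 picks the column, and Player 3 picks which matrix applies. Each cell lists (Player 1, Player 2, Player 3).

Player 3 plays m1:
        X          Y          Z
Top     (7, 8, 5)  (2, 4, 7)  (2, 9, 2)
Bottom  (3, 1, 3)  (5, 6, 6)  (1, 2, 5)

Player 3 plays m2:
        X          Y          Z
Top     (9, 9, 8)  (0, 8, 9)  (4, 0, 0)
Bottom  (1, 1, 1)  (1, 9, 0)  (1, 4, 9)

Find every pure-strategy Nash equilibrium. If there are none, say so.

The pure Nash equilibria are (Top, X, m2) and (Top, Z, m1) and (Bottom, Y, m1).

(Top, X, m1): Player 2 can switch to Z (8 → 9). Not NE.
(Top, X, m2): Player 1 gets 9, best alternative 1; Player 2 gets 9, best alternative 8; Player 3 gets 8, best alternative 5. No profitable deviation — NE.
(Top, Y, m1): Player 1 can switch to Bottom (2 → 5). Not NE.
(Top, Y, m2): Player 1 can switch to Bottom (0 → 1). Not NE.
(Top, Z, m1): Player 1 gets 2, best alternative 1; Player 2 gets 9, best alternative 8; Player 3 gets 2, best alternative 0. No profitable deviation — NE.
(Top, Z, m2): Player 2 can switch to X (0 → 9). Not NE.
(Bottom, X, m1): Player 1 can switch to Top (3 → 7). Not NE.
(Bottom, X, m2): Player 1 can switch to Top (1 → 9). Not NE.
(Bottom, Y, m1): Player 1 gets 5, best alternative 2; Player 2 gets 6, best alternative 2; Player 3 gets 6, best alternative 0. No profitable deviation — NE.
(Bottom, Y, m2): Player 3 can switch to m1 (0 → 6). Not NE.
(Bottom, Z, m1): Player 1 can switch to Top (1 → 2). Not NE.
(The remaining 1 profile has a profitable deviation by the same check.)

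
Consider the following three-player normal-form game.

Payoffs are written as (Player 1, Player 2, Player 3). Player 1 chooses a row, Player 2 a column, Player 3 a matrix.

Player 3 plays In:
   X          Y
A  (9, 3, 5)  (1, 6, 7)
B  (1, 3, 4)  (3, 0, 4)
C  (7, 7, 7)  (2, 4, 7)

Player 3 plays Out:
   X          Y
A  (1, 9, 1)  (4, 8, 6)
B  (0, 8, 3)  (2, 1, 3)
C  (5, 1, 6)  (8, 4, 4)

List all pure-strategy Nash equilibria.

Check each profile: it is a Nash equilibrium iff no player can strictly gain by switching unilaterally.
(A, X, In): Player 2 can switch to Y (3 → 6). Not NE.
(A, X, Out): Player 1 can switch to C (1 → 5). Not NE.
(A, Y, In): Player 1 can switch to B (1 → 3). Not NE.
(A, Y, Out): Player 1 can switch to C (4 → 8). Not NE.
(B, X, In): Player 1 can switch to A (1 → 9). Not NE.
(B, X, Out): Player 1 can switch to A (0 → 1). Not NE.
(B, Y, In): Player 2 can switch to X (0 → 3). Not NE.
(B, Y, Out): Player 1 can switch to A (2 → 4). Not NE.
(The remaining 4 profiles each have a profitable deviation by the same check.)

This game has no pure Nash equilibrium.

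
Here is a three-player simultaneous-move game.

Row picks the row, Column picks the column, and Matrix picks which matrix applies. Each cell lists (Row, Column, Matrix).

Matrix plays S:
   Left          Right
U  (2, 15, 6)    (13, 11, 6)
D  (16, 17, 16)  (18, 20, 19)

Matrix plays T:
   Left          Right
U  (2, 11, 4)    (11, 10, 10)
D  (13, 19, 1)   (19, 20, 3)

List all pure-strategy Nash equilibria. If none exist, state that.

Pure NE: (D, Right, S)

(U, Left, S): Row can switch to D (2 → 16). Not NE.
(U, Left, T): Row can switch to D (2 → 13). Not NE.
(U, Right, S): Row can switch to D (13 → 18). Not NE.
(U, Right, T): Row can switch to D (11 → 19). Not NE.
(D, Left, S): Column can switch to Right (17 → 20). Not NE.
(D, Left, T): Column can switch to Right (19 → 20). Not NE.
(D, Right, S): Row gets 18, best alternative 13; Column gets 20, best alternative 17; Matrix gets 19, best alternative 3. No profitable deviation — NE.
(D, Right, T): Matrix can switch to S (3 → 19). Not NE.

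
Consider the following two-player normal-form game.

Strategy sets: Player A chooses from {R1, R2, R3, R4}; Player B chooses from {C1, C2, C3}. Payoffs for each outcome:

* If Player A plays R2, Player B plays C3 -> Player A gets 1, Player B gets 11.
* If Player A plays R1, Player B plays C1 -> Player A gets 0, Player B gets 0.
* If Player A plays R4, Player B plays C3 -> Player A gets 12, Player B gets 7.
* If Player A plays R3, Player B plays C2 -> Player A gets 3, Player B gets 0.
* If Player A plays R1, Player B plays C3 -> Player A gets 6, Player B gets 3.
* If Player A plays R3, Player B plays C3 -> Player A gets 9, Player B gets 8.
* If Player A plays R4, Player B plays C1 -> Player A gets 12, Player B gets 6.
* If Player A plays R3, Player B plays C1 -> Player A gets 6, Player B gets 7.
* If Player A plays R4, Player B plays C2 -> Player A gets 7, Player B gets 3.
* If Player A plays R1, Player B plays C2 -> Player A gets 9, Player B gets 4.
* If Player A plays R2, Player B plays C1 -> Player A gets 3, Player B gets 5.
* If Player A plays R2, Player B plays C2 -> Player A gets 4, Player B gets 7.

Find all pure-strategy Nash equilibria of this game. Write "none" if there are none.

Pure-strategy Nash equilibria: (R1, C2), (R4, C3)

For each player, find the best response to each opponent profile; mutual best responses are the pure NE.
Player A against C1: payoffs 0, 3, 6, 12 → best response R4.
Player A against C2: payoffs 9, 4, 3, 7 → best response R1.
Player A against C3: payoffs 6, 1, 9, 12 → best response R4.
Player B against R1: payoffs 0, 4, 3 → best response C2.
Player B against R2: payoffs 5, 7, 11 → best response C3.
Player B against R3: payoffs 7, 0, 8 → best response C3.
Player B against R4: payoffs 6, 3, 7 → best response C3.
Mutual best responses: (R1, C2); (R4, C3).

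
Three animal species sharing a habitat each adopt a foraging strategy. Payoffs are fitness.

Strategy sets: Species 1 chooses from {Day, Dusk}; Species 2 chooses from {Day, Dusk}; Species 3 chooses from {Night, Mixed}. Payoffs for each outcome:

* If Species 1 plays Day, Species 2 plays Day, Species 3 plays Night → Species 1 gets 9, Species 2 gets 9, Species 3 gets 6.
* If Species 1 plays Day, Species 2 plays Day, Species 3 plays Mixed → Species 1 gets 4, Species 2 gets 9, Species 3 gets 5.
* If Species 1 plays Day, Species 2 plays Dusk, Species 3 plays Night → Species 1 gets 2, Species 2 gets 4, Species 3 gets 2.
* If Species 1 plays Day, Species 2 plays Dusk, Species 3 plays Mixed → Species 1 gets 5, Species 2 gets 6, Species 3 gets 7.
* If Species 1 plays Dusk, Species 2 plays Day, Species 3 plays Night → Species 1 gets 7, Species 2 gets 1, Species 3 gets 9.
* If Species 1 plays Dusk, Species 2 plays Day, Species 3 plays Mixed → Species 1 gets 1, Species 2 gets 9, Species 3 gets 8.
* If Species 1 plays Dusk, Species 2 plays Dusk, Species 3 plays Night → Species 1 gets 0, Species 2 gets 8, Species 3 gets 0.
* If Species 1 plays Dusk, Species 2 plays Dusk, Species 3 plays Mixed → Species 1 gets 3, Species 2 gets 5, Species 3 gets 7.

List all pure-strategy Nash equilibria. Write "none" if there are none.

(Day, Day, Night)

Species 1 against (Day, Night): payoffs 9, 7 → best response Day.
Species 1 against (Day, Mixed): payoffs 4, 1 → best response Day.
Species 1 against (Dusk, Night): payoffs 2, 0 → best response Day.
Species 1 against (Dusk, Mixed): payoffs 5, 3 → best response Day.
Species 2 against (Day, Night): payoffs 9, 4 → best response Day.
Species 2 against (Day, Mixed): payoffs 9, 6 → best response Day.
Species 2 against (Dusk, Night): payoffs 1, 8 → best response Dusk.
Species 2 against (Dusk, Mixed): payoffs 9, 5 → best response Day.
Species 3 against (Day, Day): payoffs 6, 5 → best response Night.
Species 3 against (Day, Dusk): payoffs 2, 7 → best response Mixed.
Species 3 against (Dusk, Day): payoffs 9, 8 → best response Night.
Species 3 against (Dusk, Dusk): payoffs 0, 7 → best response Mixed.
Mutual best responses: (Day, Day, Night).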